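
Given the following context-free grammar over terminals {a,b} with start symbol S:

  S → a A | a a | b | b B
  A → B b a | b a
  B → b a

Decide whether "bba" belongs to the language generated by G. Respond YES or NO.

CNF form of G:
  S -> T0 B | T1 A | T1 T1 | b
  A -> B X2 | T0 T1
  B -> T0 T1
  T0 -> b
  T1 -> a
  X2 -> T0 T1

CYK fill:
  T[0,0] 'b' = {S,T0}  orig:{S}
  T[1,1] 'b' = {S,T0}  orig:{S}
  T[2,2] 'a' = {T1}  orig:{}
  T[0,1] 'bb' = ∅
  T[1,2] 'ba' = {A,B,X2}  orig:{A,B}
  T[0,2] 'bba' = {S}

S ∈ T[0,2] ⇒ YES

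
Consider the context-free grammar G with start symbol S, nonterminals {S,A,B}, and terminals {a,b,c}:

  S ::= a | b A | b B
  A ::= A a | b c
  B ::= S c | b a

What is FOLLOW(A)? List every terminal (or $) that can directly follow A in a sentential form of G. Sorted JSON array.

Compute FIRST by fixpoint:
iter 1:
  A via A→b c: +{b}
  B via B→b a: +{b}
  S via S→a: +{a}
  S via S→b A: +{b}
  FIRST[S]={a,b}  FIRST[A]={b}  FIRST[B]={b}
iter 2:
  B via B→S c: +{a}
  FIRST[S]={a,b}  FIRST[A]={b}  FIRST[B]={a,b}
iter 3: (stable)
  FIRST[S]={a,b}  FIRST[A]={b}  FIRST[B]={a,b}

FOLLOW iteration:
FOLLOW(S) := {$}
iter 1:
  A→A a: FOLLOW(A) ⊇ FIRST(a) = {a}; new: +{a}
  B→S c: FOLLOW(S) ⊇ FIRST(c) = {c}; new: +{c}
  S→b A: FOLLOW(A) ⊇ FOLLOW(S) ⊇ {$,c}; new: +{$,c}
  S→b B: FOLLOW(B) ⊇ FOLLOW(S) ⊇ {$,c}; new: +{$,c}
  S: {$,c}  A: {$,a,c}  B: {$,c}
iter 2: done
  S: {$,c}  A: {$,a,c}  B: {$,c}

FOLLOW(A) = ["$", "a", "c"]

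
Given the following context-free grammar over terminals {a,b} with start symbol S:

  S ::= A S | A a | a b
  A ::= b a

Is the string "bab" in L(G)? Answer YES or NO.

CNF form of G:
  S -> A S | A T1 | T1 T0
  A -> T0 T1
  T0 -> b
  T1 -> a

CYK fill:
  cell(0,0) b: {T0}  orig:{}
  cell(1,1) a: {T1}  orig:{}
  cell(2,2) b: {T0}  orig:{}
  cell(0,1) ba: {A}
  cell(1,2) ab: {S}
  cell(0,2) bab: ∅

S ∉ T[0,2] ⇒ NO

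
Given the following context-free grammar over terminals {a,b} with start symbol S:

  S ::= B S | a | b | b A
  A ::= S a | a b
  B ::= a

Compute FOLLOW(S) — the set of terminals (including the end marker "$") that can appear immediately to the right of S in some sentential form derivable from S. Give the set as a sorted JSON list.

FIRST iteration:
iter 1:
  A via A→a b: +{a}
  B via B→a: +{a}
  S via S→B S: +{a}
  S via S→b: +{b}
  FIRST[S]={a,b}  FIRST[A]={a}  FIRST[B]={a}
iter 2:
  A via A→S a: +{b}
  FIRST[S]={a,b}  FIRST[A]={a,b}  FIRST[B]={a}
iter 3: (stable)
  FIRST[S]={a,b}  FIRST[A]={a,b}  FIRST[B]={a}

FOLLOW iteration:
FOLLOW(S) := {$}
round 1:
  A→S a: FOLLOW(S) ⊇ FIRST(a) = {a}; new: +{a}
  S→B S: FOLLOW(B) ⊇ FIRST(S) = {a,b}; new: +{a,b}
  S→b A: FOLLOW(A) ⊇ FOLLOW(S) ⊇ {$,a}; new: +{$,a}
  FOLLOW[S]={$,a}  FOLLOW[A]={$,a}  FOLLOW[B]={a,b}
round 2: done
  FOLLOW[S]={$,a}  FOLLOW[A]={$,a}  FOLLOW[B]={a,b}

FOLLOW(S) = ["$", "a"]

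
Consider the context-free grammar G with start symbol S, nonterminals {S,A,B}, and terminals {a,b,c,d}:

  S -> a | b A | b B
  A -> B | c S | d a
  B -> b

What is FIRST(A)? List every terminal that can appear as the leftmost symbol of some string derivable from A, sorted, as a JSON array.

FIRST iteration:
round 1:
  A via A→c S: +{c}
  A via A→d a: +{d}
  B via B→b: +{b}
  S via S→a: +{a}
  S via S→b A: +{b}
  FIRST[S]={a,b}  FIRST[A]={c,d}  FIRST[B]={b}
round 2:
  A via A→B: +{b}
  FIRST[S]={a,b}  FIRST[A]={b,c,d}  FIRST[B]={b}
round 3: (stable)
  FIRST[S]={a,b}  FIRST[A]={b,c,d}  FIRST[B]={b}

FIRST(A) = ["b", "c", "d"]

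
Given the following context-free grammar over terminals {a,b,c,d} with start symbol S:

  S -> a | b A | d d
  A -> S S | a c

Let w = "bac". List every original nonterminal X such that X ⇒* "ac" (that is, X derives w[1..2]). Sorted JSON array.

Convert to CNF:
  S -> T2 A | T3 T3 | a
  A -> S S | T0 T1
  T0 -> a
  T1 -> c
  T2 -> b
  T3 -> d

CYK fill, restricted to cells inside w[1..2]:
  cell(1,1) a: {S,T0}  orig:{S}
  cell(2,2) c: {T1}  orig:{}
  cell(1,2) ac: {A}

Original NTs in T[1,2] deriving "ac": ["A"]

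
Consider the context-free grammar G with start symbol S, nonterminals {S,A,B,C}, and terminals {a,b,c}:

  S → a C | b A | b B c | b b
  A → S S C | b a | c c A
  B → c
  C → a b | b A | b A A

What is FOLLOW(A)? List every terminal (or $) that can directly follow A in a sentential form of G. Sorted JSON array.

FIRST iteration:
iter 1:
  A via A→b a: +{b}
  A via A→c c A: +{c}
  B via B→c: +{c}
  C via C→a b: +{a}
  C via C→b A: +{b}
  S via S→a C: +{a}
  S via S→b A: +{b}
  S: {a,b}  A: {b,c}  B: {c}  C: {a,b}
iter 2:
  A via A→S S C: +{a}
  S: {a,b}  A: {a,b,c}  B: {c}  C: {a,b}
iter 3: (no change)
  S: {a,b}  A: {a,b,c}  B: {c}  C: {a,b}

Compute FOLLOW by fixpoint:
FOLLOW(S) := {$}
round 1:
  A→S S C: FOLLOW(S) ⊇ FIRST(S) = {a,b}; new: +{a,b}
  C→b A A: FOLLOW(A) ⊇ FIRST(A) = {a,b,c}; new: +{a,b,c}
  S→a C: FOLLOW(C) ⊇ FOLLOW(S) ⊇ {$,a,b}; new: +{$,a,b}
  S→b A: FOLLOW(A) ⊇ FOLLOW(S) ⊇ {$,a,b}; new: +{$}
  S→b B c: FOLLOW(B) ⊇ FIRST(c) = {c}; new: +{c}
  FOLLOW(S)={$,a,b}  FOLLOW(A)={$,a,b,c}  FOLLOW(B)={c}  FOLLOW(C)={$,a,b}
round 2:
  A→S S C: FOLLOW(C) ⊇ FOLLOW(A) ⊇ {$,a,b,c}; new: +{c}
  FOLLOW(S)={$,a,b}  FOLLOW(A)={$,a,b,c}  FOLLOW(B)={c}  FOLLOW(C)={$,a,b,c}
round 3: (no change)
  FOLLOW(S)={$,a,b}  FOLLOW(A)={$,a,b,c}  FOLLOW(B)={c}  FOLLOW(C)={$,a,b,c}

FOLLOW(A) = ["$", "a", "b", "c"]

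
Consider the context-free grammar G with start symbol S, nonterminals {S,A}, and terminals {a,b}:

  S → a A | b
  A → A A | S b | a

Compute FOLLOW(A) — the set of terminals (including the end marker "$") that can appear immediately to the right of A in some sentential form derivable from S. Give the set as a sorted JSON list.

FIRST sets, iterate to fixpoint:
pass 1:
  A via A→a: +{a}
  S via S→a A: +{a}
  S via S→b: +{b}
  FIRST(S)={a,b}  FIRST(A)={a}
pass 2:
  A via A→S b: +{b}
  FIRST(S)={a,b}  FIRST(A)={a,b}
pass 3: (no change)
  FIRST(S)={a,b}  FIRST(A)={a,b}

FOLLOW iteration:
FOLLOW(S) := {$}
[1]
  A→A A: FOLLOW(A) ⊇ FIRST(A) = {a,b}; new: +{a,b}
  A→S b: FOLLOW(S) ⊇ FIRST(b) = {b}; new: +{b}
  S→a A: FOLLOW(A) ⊇ FOLLOW(S) ⊇ {$,b}; new: +{$}
  S: {$,b}  A: {$,a,b}
[2] (stable)
  S: {$,b}  A: {$,a,b}

FOLLOW(A) = ["$", "a", "b"]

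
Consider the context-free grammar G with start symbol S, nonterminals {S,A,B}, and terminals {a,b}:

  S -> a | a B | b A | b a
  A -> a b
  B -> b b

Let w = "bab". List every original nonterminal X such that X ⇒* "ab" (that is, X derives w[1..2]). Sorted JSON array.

Convert to CNF:
  S -> T0 B | T1 A | T1 T0 | a
  A -> T0 T1
  B -> T1 T1
  T0 -> a
  T1 -> b

CYK fill (cells [i..j] with 1 ≤ i ≤ j ≤ 2 only):
  cell(1,1) a: {S,T0}  orig:{S}
  cell(2,2) b: {T1}  orig:{}
  cell(1,2) ab: {A}

Original NTs in T[1,2] deriving "ab": ["A"]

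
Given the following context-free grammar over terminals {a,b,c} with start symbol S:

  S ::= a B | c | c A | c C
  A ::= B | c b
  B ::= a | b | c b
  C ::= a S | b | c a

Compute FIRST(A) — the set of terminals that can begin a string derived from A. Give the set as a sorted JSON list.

Compute FIRST by fixpoint:
iter 1:
  A via A→c b: +{c}
  B via B→a: +{a}
  B via B→b: +{b}
  B via B→c b: +{c}
  C via C→a S: +{a}
  C via C→b: +{b}
  C via C→c a: +{c}
  S via S→a B: +{a}
  S via S→c: +{c}
  FIRST[S]={a,c}  FIRST[A]={c}  FIRST[B]={a,b,c}  FIRST[C]={a,b,c}
iter 2:
  A via A→B: +{a,b}
  FIRST[S]={a,c}  FIRST[A]={a,b,c}  FIRST[B]={a,b,c}  FIRST[C]={a,b,c}
iter 3: done
  FIRST[S]={a,c}  FIRST[A]={a,b,c}  FIRST[B]={a,b,c}  FIRST[C]={a,b,c}

FIRST(A) = ["a", "b", "c"]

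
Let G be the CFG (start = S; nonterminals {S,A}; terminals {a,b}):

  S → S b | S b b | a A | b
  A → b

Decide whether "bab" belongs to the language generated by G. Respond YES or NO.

Convert to CNF:
  S -> S T0 | S X2 | T1 A | b
  A -> b
  T0 -> b
  T1 -> a
  X2 -> T0 T0

Fill CYK table bottom-up:
  T[0,0] 'b' = {A,S,T0}  orig:{A,S}
  T[1,1] 'a' = {T1}  orig:{}
  T[2,2] 'b' = {A,S,T0}  orig:{A,S}
  T[0,1] 'ba' = ∅
  T[1,2] 'ab' = {S}
  T[0,2] 'bab' = ∅

S ∉ T[0,2] ⇒ NO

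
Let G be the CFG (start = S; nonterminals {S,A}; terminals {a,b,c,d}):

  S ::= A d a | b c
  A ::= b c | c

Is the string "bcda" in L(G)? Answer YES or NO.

CNF form of G:
  S -> A X4 | T0 T1
  A -> T0 T1 | c
  T0 -> b
  T1 -> c
  T2 -> d
  T3 -> a
  X4 -> T2 T3

Fill CYK table bottom-up:
  [0..0]={T0}  "b"  orig:{}
  [1..1]={A,T1}  "c"  orig:{A}
  [2..2]={T2}  "d"  orig:{}
  [3..3]={T3}  "a"  orig:{}
  [0..1]={A,S}  "bc"
  [1..2]=∅  "cd"
  [2..3]={X4}  "da"  orig:{}
  [0..2]=∅  "bcd"
  [1..3]={S}  "cda"
  [0..3]={S}  "bcda"

S ∈ T[0,3] ⇒ YES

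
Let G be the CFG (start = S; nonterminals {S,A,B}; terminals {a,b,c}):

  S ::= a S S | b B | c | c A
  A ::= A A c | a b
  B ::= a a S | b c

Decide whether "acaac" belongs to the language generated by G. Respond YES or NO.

Convert to CNF:
  S -> T0 A | T1 X5 | T2 B | c
  A -> A X3 | T1 T2
  B -> T1 X4 | T2 T0
  T0 -> c
  T1 -> a
  T2 -> b
  X3 -> A T0
  X4 -> T1 S
  X5 -> S S

Fill CYK table bottom-up:
  T[0,0] 'a' = {T1}  orig:{}
  T[1,1] 'c' = {S,T0}  orig:{S}
  T[2,2] 'a' = {T1}  orig:{}
  T[3,3] 'a' = {T1}  orig:{}
  T[4,4] 'c' = {S,T0}  orig:{S}
  T[0,1] 'ac' = {X4}  orig:{}
  T[1,2] 'ca' = ∅
  T[2,3] 'aa' = ∅
  T[3,4] 'ac' = {X4}  orig:{}
  T[0,2] 'aca' = ∅
  T[1,3] 'caa' = ∅
  T[2,4] 'aac' = {B}
  T[0,3] 'acaa' = ∅
  T[1,4] 'caac' = ∅
  T[0,4] 'acaac' = ∅

S ∉ T[0,4] ⇒ NO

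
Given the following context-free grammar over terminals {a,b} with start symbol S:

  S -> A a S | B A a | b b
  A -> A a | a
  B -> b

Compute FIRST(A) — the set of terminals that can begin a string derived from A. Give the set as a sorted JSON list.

Compute FIRST by fixpoint:
round 1:
  A via A→a: +{a}
  B via B→b: +{b}
  S via S→A a S: +{a}
  S via S→B A a: +{b}
  FIRST(S)={a,b}  FIRST(A)={a}  FIRST(B)={b}
round 2: done
  FIRST(S)={a,b}  FIRST(A)={a}  FIRST(B)={b}

FIRST(A) = ["a"]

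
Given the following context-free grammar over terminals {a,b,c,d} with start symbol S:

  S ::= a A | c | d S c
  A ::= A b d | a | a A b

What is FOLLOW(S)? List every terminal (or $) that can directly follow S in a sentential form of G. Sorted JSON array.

FIRST sets, iterate to fixpoint:
[1]
  A via A→a: +{a}
  S via S→a A: +{a}
  S via S→c: +{c}
  S via S→d S c: +{d}
  FIRST(S)={a,c,d}  FIRST(A)={a}
[2] (no change)
  FIRST(S)={a,c,d}  FIRST(A)={a}

FOLLOW sets:
initialize: $ ∈ FOLLOW(S)
pass 1:
  A→A b d: FOLLOW(A) ⊇ FIRST(b) = {b}; new: +{b}
  S→a A: FOLLOW(A) ⊇ FOLLOW(S) ⊇ {$}; new: +{$}
  S→d S c: FOLLOW(S) ⊇ FIRST(c) = {c}; new: +{c}
  FOLLOW[S]={$,c}  FOLLOW[A]={$,b}
pass 2:
  S→a A: FOLLOW(A) ⊇ FOLLOW(S) ⊇ {$,c}; new: +{c}
  FOLLOW[S]={$,c}  FOLLOW[A]={$,b,c}
pass 3: (stable)
  FOLLOW[S]={$,c}  FOLLOW[A]={$,b,c}

FOLLOW(S) = ["$", "c"]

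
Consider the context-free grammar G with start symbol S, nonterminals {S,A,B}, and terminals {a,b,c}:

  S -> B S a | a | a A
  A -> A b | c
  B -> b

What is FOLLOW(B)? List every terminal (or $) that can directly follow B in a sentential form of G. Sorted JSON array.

FIRST sets, iterate to fixpoint:
round 1:
  A via A→c: +{c}
  B via B→b: +{b}
  S via S→B S a: +{b}
  S via S→a: +{a}
  FIRST(S)={a,b}  FIRST(A)={c}  FIRST(B)={b}
round 2: (stable)
  FIRST(S)={a,b}  FIRST(A)={c}  FIRST(B)={b}

Compute FOLLOW by fixpoint:
initialize: $ ∈ FOLLOW(S)
iter 1:
  A→A b: FOLLOW(A) ⊇ FIRST(b) = {b}; new: +{b}
  S→B S a: FOLLOW(B) ⊇ FIRST(S) = {a,b}; new: +{a,b}
  S→B S a: FOLLOW(S) ⊇ FIRST(a) = {a}; new: +{a}
  S→a A: FOLLOW(A) ⊇ FOLLOW(S) ⊇ {$,a}; new: +{$,a}
  FOLLOW[S]={$,a}  FOLLOW[A]={$,a,b}  FOLLOW[B]={a,b}
iter 2: — fixpoint
  FOLLOW[S]={$,a}  FOLLOW[A]={$,a,b}  FOLLOW[B]={a,b}

FOLLOW(B) = ["a", "b"]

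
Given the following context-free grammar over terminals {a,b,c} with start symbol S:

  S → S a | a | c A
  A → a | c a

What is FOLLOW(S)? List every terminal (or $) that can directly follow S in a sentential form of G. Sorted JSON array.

FIRST iteration:
pass 1:
  A via A→a: +{a}
  A via A→c a: +{c}
  S via S→a: +{a}
  S via S→c A: +{c}
  FIRST[S]={a,c}  FIRST[A]={a,c}
pass 2: done
  FIRST[S]={a,c}  FIRST[A]={a,c}

Compute FOLLOW by fixpoint:
FOLLOW(S) := {$}
pass 1:
  S→S a: FOLLOW(S) ⊇ FIRST(a) = {a}; new: +{a}
  S→c A: FOLLOW(A) ⊇ FOLLOW(S) ⊇ {$,a}; new: +{$,a}
  FOLLOW[S]={$,a}  FOLLOW[A]={$,a}
pass 2: (no change)
  FOLLOW[S]={$,a}  FOLLOW[A]={$,a}

FOLLOW(S) = ["$", "a"]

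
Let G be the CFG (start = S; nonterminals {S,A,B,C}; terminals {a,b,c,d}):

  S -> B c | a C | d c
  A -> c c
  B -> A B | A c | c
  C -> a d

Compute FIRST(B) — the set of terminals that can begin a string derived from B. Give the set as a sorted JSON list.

FIRST sets, iterate to fixpoint:
pass 1:
  A via A→c c: +{c}
  B via B→A B: +{c}
  C via C→a d: +{a}
  S via S→B c: +{c}
  S via S→a C: +{a}
  S via S→d c: +{d}
  FIRST(S)={a,c,d}  FIRST(A)={c}  FIRST(B)={c}  FIRST(C)={a}
pass 2: (stable)
  FIRST(S)={a,c,d}  FIRST(A)={c}  FIRST(B)={c}  FIRST(C)={a}

FIRST(B) = ["c"]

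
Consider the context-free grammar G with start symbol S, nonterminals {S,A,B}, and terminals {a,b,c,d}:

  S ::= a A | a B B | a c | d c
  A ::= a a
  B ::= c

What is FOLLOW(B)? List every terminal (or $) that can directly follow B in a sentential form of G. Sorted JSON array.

FIRST iteration:
round 1:
  A via A→a a: +{a}
  B via B→c: +{c}
  S via S→a A: +{a}
  S via S→d c: +{d}
  S: {a,d}  A: {a}  B: {c}
round 2: (no change)
  S: {a,d}  A: {a}  B: {c}

Compute FOLLOW by fixpoint:
seed FOLLOW(S) with $
[1]
  S→a A: FOLLOW(A) ⊇ FOLLOW(S) ⊇ {$}; new: +{$}
  S→a B B: FOLLOW(B) ⊇ FIRST(B) = {c}; new: +{c}
  S→a B B: FOLLOW(B) ⊇ FOLLOW(S) ⊇ {$}; new: +{$}
  FOLLOW[S]={$}  FOLLOW[A]={$}  FOLLOW[B]={$,c}
[2] (stable)
  FOLLOW[S]={$}  FOLLOW[A]={$}  FOLLOW[B]={$,c}

FOLLOW(B) = ["$", "c"]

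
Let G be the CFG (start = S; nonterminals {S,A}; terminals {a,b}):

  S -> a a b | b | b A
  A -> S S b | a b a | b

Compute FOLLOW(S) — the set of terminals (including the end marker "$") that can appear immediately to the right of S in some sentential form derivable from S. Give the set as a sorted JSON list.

FIRST iteration:
iter 1:
  A via A→a b a: +{a}
  A via A→b: +{b}
  S via S→a a b: +{a}
  S via S→b: +{b}
  FIRST(S)={a,b}  FIRST(A)={a,b}
iter 2: (no change)
  FIRST(S)={a,b}  FIRST(A)={a,b}

Compute FOLLOW by fixpoint:
initialize: $ ∈ FOLLOW(S)
pass 1:
  A→S S b: FOLLOW(S) ⊇ FIRST(S) = {a,b}; new: +{a,b}
  S→b A: FOLLOW(A) ⊇ FOLLOW(S) ⊇ {$,a,b}; new: +{$,a,b}
  FOLLOW(S)={$,a,b}  FOLLOW(A)={$,a,b}
pass 2: done
  FOLLOW(S)={$,a,b}  FOLLOW(A)={$,a,b}

FOLLOW(S) = ["$", "a", "b"]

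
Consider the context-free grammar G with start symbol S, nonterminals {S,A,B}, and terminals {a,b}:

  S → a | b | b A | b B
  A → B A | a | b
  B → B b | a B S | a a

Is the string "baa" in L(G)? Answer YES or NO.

CNF form of G:
  S -> T0 A | T0 B | a | b
  A -> B A | a | b
  B -> B T0 | T1 T1 | T1 X2
  T0 -> b
  T1 -> a
  X2 -> B S

CYK fill:
  T[0,0] 'b' = {A,S,T0}  orig:{A,S}
  T[1,1] 'a' = {A,S,T1}  orig:{A,S}
  T[2,2] 'a' = {A,S,T1}  orig:{A,S}
  T[0,1] 'ba' = {S}
  T[1,2] 'aa' = {B}
  T[0,2] 'baa' = {S}

S ∈ T[0,2] ⇒ YES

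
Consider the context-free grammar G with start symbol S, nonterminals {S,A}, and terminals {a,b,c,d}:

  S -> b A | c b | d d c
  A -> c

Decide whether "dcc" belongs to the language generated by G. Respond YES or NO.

CNF form of G:
  S -> T0 A | T1 T0 | T2 X3
  A -> c
  T0 -> b
  T1 -> c
  T2 -> d
  X3 -> T2 T1

CYK fill:
  cell(0,0) d: {T2}  orig:{}
  cell(1,1) c: {A,T1}  orig:{A}
  cell(2,2) c: {A,T1}  orig:{A}
  cell(0,1) dc: {X3}  orig:{}
  cell(1,2) cc: ∅
  cell(0,2) dcc: ∅

S ∉ T[0,2] ⇒ NO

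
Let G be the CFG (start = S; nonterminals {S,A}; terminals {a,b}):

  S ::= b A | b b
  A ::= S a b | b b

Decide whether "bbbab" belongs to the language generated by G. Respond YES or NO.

CNF form of G:
  S -> T1 A | T1 T1
  A -> S X2 | T1 T1
  T0 -> a
  T1 -> b
  X2 -> T0 T1

Fill CYK table bottom-up:
  [0..0]={T1}  "b"  orig:{}
  [1..1]={T1}  "b"  orig:{}
  [2..2]={T1}  "b"  orig:{}
  [3..3]={T0}  "a"  orig:{}
  [4..4]={T1}  "b"  orig:{}
  [0..1]={A,S}  "bb"
  [1..2]={A,S}  "bb"
  [2..3]=∅  "ba"
  [3..4]={X2}  "ab"  orig:{}
  [0..2]={S}  "bbb"
  [1..3]=∅  "bba"
  [2..4]=∅  "bab"
  [0..3]=∅  "bbba"
  [1..4]={A}  "bbab"
  [0..4]={A,S}  "bbbab"

S ∈ T[0,4] ⇒ YES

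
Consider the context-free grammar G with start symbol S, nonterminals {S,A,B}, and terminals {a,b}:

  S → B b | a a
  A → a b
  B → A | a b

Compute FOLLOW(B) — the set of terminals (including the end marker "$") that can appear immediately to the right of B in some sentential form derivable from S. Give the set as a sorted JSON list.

FIRST iteration:
pass 1:
  A via A→a b: +{a}
  B via B→A: +{a}
  S via S→B b: +{a}
  FIRST[S]={a}  FIRST[A]={a}  FIRST[B]={a}
pass 2: (no change)
  FIRST[S]={a}  FIRST[A]={a}  FIRST[B]={a}

Compute FOLLOW by fixpoint:
seed FOLLOW(S) with $
iter 1:
  S→B b: FOLLOW(B) ⊇ FIRST(b) = {b}; new: +{b}
  S: {$}  A: {}  B: {b}
iter 2:
  B→A: FOLLOW(A) ⊇ FOLLOW(B) ⊇ {b}; new: +{b}
  S: {$}  A: {b}  B: {b}
iter 3: (stable)
  S: {$}  A: {b}  B: {b}

FOLLOW(B) = ["b"]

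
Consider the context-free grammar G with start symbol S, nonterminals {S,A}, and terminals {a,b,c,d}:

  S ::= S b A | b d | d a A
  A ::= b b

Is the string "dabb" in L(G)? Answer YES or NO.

Convert to CNF:
  S -> S X3 | T0 T1 | T1 X4
  A -> T0 T0
  T0 -> b
  T1 -> d
  T2 -> a
  X3 -> T0 A
  X4 -> T2 A

CYK fill:
  T[0,0] 'd' = {T1}  orig:{}
  T[1,1] 'a' = {T2}  orig:{}
  T[2,2] 'b' = {T0}  orig:{}
  T[3,3] 'b' = {T0}  orig:{}
  T[0,1] 'da' = ∅
  T[1,2] 'ab' = ∅
  T[2,3] 'bb' = {A}
  T[0,2] 'dab' = ∅
  T[1,3] 'abb' = {X4}  orig:{}
  T[0,3] 'dabb' = {S}

S ∈ T[0,3] ⇒ YES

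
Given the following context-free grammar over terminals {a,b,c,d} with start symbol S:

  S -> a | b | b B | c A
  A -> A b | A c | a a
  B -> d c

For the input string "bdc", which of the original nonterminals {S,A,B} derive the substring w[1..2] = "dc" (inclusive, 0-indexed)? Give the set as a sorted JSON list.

CNF form of G:
  S -> T0 B | T1 A | a | b
  A -> A T0 | A T1 | T2 T2
  B -> T3 T1
  T0 -> b
  T1 -> c
  T2 -> a
  T3 -> d

CYK fill, restricted to cells inside w[1..2]:
  [1..1]={T3}  "d"  orig:{}
  [2..2]={T1}  "c"  orig:{}
  [1..2]={B}  "dc"

Original NTs in T[1,2] deriving "dc": ["B"]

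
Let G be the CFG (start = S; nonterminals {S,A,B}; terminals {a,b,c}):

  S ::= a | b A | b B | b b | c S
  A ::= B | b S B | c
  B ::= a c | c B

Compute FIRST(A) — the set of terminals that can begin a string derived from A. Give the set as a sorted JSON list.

FIRST sets, iterate to fixpoint:
iter 1:
  A via A→b S B: +{b}
  A via A→c: +{c}
  B via B→a c: +{a}
  B via B→c B: +{c}
  S via S→a: +{a}
  S via S→b A: +{b}
  S via S→c S: +{c}
  FIRST[S]={a,b,c}  FIRST[A]={b,c}  FIRST[B]={a,c}
iter 2:
  A via A→B: +{a}
  FIRST[S]={a,b,c}  FIRST[A]={a,b,c}  FIRST[B]={a,c}
iter 3: (stable)
  FIRST[S]={a,b,c}  FIRST[A]={a,b,c}  FIRST[B]={a,c}

FIRST(A) = ["a", "b", "c"]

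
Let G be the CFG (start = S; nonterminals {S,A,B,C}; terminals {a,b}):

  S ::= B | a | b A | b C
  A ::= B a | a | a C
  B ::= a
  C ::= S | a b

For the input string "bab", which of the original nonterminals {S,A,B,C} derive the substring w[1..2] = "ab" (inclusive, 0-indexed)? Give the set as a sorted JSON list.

CNF form of G:
  S -> T1 A | T1 C | a
  A -> B T0 | T0 C | a
  B -> a
  C -> T0 T1 | T1 A | T1 C | a
  T0 -> a
  T1 -> b

CYK fill (cells [i..j] with 1 ≤ i ≤ j ≤ 2 only):
  cell(1,1) a: {A,B,C,S,T0}  orig:{A,B,C,S}
  cell(2,2) b: {T1}  orig:{}
  cell(1,2) ab: {C}

Original NTs in T[1,2] deriving "ab": ["C"]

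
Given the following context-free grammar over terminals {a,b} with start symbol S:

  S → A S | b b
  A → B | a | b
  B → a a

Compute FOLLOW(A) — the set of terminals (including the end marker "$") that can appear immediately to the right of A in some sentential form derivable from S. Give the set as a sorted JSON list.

Compute FIRST by fixpoint:
round 1:
  A via A→a: +{a}
  A via A→b: +{b}
  B via B→a a: +{a}
  S via S→A S: +{a,b}
  S: {a,b}  A: {a,b}  B: {a}
round 2: done
  S: {a,b}  A: {a,b}  B: {a}

FOLLOW iteration:
initialize: $ ∈ FOLLOW(S)
round 1:
  S→A S: FOLLOW(A) ⊇ FIRST(S) = {a,b}; new: +{a,b}
  FOLLOW[S]={$}  FOLLOW[A]={a,b}  FOLLOW[B]={}
round 2:
  A→B: FOLLOW(B) ⊇ FOLLOW(A) ⊇ {a,b}; new: +{a,b}
  FOLLOW[S]={$}  FOLLOW[A]={a,b}  FOLLOW[B]={a,b}
round 3: — fixpoint
  FOLLOW[S]={$}  FOLLOW[A]={a,b}  FOLLOW[B]={a,b}

FOLLOW(A) = ["a", "b"]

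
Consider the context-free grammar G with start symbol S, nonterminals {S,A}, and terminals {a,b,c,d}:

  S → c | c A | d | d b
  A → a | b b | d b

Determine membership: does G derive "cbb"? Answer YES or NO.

Convert to CNF:
  S -> T1 T0 | T2 A | c | d
  A -> T0 T0 | T1 T0 | a
  T0 -> b
  T1 -> d
  T2 -> c

Fill CYK table bottom-up:
  [0..0]={S,T2}  "c"  orig:{S}
  [1..1]={T0}  "b"  orig:{}
  [2..2]={T0}  "b"  orig:{}
  [0..1]=∅  "cb"
  [1..2]={A}  "bb"
  [0..2]={S}  "cbb"

S ∈ T[0,2] ⇒ YES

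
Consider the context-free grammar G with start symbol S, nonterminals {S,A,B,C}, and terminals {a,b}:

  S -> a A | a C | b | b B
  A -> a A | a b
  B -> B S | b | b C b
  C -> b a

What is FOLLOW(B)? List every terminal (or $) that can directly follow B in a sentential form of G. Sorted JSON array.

FIRST iteration:
iter 1:
  A via A→a A: +{a}
  B via B→b: +{b}
  C via C→b a: +{b}
  S via S→a A: +{a}
  S via S→b: +{b}
  S: {a,b}  A: {a}  B: {b}  C: {b}
iter 2: — fixpoint
  S: {a,b}  A: {a}  B: {b}  C: {b}

FOLLOW iteration:
FOLLOW(S) := {$}
[1]
  B→B S: FOLLOW(B) ⊇ FIRST(S) = {a,b}; new: +{a,b}
  B→B S: FOLLOW(S) ⊇ FOLLOW(B) ⊇ {a,b}; new: +{a,b}
  B→b C b: FOLLOW(C) ⊇ FIRST(b) = {b}; new: +{b}
  S→a A: FOLLOW(A) ⊇ FOLLOW(S) ⊇ {$,a,b}; new: +{$,a,b}
  S→a C: FOLLOW(C) ⊇ FOLLOW(S) ⊇ {$,a,b}; new: +{$,a}
  S→b B: FOLLOW(B) ⊇ FOLLOW(S) ⊇ {$,a,b}; new: +{$}
  FOLLOW(S)={$,a,b}  FOLLOW(A)={$,a,b}  FOLLOW(B)={$,a,b}  FOLLOW(C)={$,a,b}
[2] done
  FOLLOW(S)={$,a,b}  FOLLOW(A)={$,a,b}  FOLLOW(B)={$,a,b}  FOLLOW(C)={$,a,b}

FOLLOW(B) = ["$", "a", "b"]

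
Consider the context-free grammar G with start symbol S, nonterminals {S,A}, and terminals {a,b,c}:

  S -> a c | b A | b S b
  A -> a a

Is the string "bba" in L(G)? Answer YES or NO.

Convert to CNF:
  S -> T0 T1 | T2 A | T2 X3
  A -> T0 T0
  T0 -> a
  T1 -> c
  T2 -> b
  X3 -> S T2

Fill CYK table bottom-up:
  T[0,0] 'b' = {T2}  orig:{}
  T[1,1] 'b' = {T2}  orig:{}
  T[2,2] 'a' = {T0}  orig:{}
  T[0,1] 'bb' = ∅
  T[1,2] 'ba' = ∅
  T[0,2] 'bba' = ∅

S ∉ T[0,2] ⇒ NO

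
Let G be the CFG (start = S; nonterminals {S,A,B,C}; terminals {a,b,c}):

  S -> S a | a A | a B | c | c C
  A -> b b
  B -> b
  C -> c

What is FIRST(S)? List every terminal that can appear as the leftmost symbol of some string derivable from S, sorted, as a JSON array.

FIRST sets, iterate to fixpoint:
pass 1:
  A via A→b b: +{b}
  B via B→b: +{b}
  C via C→c: +{c}
  S via S→a A: +{a}
  S via S→c: +{c}
  FIRST[S]={a,c}  FIRST[A]={b}  FIRST[B]={b}  FIRST[C]={c}
pass 2: — fixpoint
  FIRST[S]={a,c}  FIRST[A]={b}  FIRST[B]={b}  FIRST[C]={c}

FIRST(S) = ["a", "c"]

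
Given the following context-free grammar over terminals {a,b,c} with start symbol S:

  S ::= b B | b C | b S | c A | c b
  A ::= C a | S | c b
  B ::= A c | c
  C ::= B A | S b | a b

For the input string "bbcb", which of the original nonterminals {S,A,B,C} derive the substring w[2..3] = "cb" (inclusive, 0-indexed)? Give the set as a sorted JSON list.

CNF form of G:
  S -> T1 B | T1 C | T1 S | T2 A | T2 T1
  A -> C T0 | T1 B | T1 C | T1 S | T2 A | T2 T1
  B -> A T2 | c
  C -> B A | S T1 | T0 T1
  T0 -> a
  T1 -> b
  T2 -> c

CYK table (by increasing span) — only the sub-triangle for w[2..3]:
  [2..2]={B,T2}  "c"  orig:{B}
  [3..3]={T1}  "b"  orig:{}
  [2..3]={A,S}  "cb"

Original NTs in T[2,3] deriving "cb": ["A", "S"]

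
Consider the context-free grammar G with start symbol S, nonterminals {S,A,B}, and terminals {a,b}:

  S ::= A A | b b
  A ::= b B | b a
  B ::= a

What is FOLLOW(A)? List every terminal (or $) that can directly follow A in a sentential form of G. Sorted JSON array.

FIRST sets, iterate to fixpoint:
[1]
  A via A→b B: +{b}
  B via B→a: +{a}
  S via S→A A: +{b}
  S: {b}  A: {b}  B: {a}
[2] — fixpoint
  S: {b}  A: {b}  B: {a}

FOLLOW sets:
FOLLOW(S) := {$}
pass 1:
  S→A A: FOLLOW(A) ⊇ FIRST(A) = {b}; new: +{b}
  S→A A: FOLLOW(A) ⊇ FOLLOW(S) ⊇ {$}; new: +{$}
  FOLLOW[S]={$}  FOLLOW[A]={$,b}  FOLLOW[B]={}
pass 2:
  A→b B: FOLLOW(B) ⊇ FOLLOW(A) ⊇ {$,b}; new: +{$,b}
  FOLLOW[S]={$}  FOLLOW[A]={$,b}  FOLLOW[B]={$,b}
pass 3: (stable)
  FOLLOW[S]={$}  FOLLOW[A]={$,b}  FOLLOW[B]={$,b}

FOLLOW(A) = ["$", "b"]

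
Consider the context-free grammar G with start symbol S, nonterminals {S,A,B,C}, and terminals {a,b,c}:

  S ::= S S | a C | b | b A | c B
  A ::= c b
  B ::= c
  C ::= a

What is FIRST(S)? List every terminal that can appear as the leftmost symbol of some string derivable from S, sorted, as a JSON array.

FIRST iteration:
[1]
  A via A→c b: +{c}
  B via B→c: +{c}
  C via C→a: +{a}
  S via S→a C: +{a}
  S via S→b: +{b}
  S via S→c B: +{c}
  FIRST[S]={a,b,c}  FIRST[A]={c}  FIRST[B]={c}  FIRST[C]={a}
[2] (no change)
  FIRST[S]={a,b,c}  FIRST[A]={c}  FIRST[B]={c}  FIRST[C]={a}

FIRST(S) = ["a", "b", "c"]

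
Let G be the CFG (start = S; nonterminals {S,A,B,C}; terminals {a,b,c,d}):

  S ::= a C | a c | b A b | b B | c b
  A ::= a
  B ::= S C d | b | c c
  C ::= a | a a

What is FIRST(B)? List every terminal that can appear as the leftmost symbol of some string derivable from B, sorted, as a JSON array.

FIRST sets, iterate to fixpoint:
iter 1:
  A via A→a: +{a}
  B via B→b: +{b}
  B via B→c c: +{c}
  C via C→a: +{a}
  S via S→a C: +{a}
  S via S→b A b: +{b}
  S via S→c b: +{c}
  S: {a,b,c}  A: {a}  B: {b,c}  C: {a}
iter 2:
  B via B→S C d: +{a}
  S: {a,b,c}  A: {a}  B: {a,b,c}  C: {a}
iter 3: done
  S: {a,b,c}  A: {a}  B: {a,b,c}  C: {a}

FIRST(B) = ["a", "b", "c"]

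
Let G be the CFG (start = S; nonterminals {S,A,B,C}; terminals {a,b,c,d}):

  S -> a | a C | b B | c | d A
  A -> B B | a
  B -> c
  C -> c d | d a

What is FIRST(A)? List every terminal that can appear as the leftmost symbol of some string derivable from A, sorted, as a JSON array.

FIRST iteration:
[1]
  A via A→a: +{a}
  B via B→c: +{c}
  C via C→c d: +{c}
  C via C→d a: +{d}
  S via S→a: +{a}
  S via S→b B: +{b}
  S via S→c: +{c}
  S via S→d A: +{d}
  FIRST(S)={a,b,c,d}  FIRST(A)={a}  FIRST(B)={c}  FIRST(C)={c,d}
[2]
  A via A→B B: +{c}
  FIRST(S)={a,b,c,d}  FIRST(A)={a,c}  FIRST(B)={c}  FIRST(C)={c,d}
[3] (stable)
  FIRST(S)={a,b,c,d}  FIRST(A)={a,c}  FIRST(B)={c}  FIRST(C)={c,d}

FIRST(A) = ["a", "c"]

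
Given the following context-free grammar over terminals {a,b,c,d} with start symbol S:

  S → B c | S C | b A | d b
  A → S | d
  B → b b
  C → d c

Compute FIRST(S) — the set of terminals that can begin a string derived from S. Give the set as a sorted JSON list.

FIRST sets, iterate to fixpoint:
iter 1:
  A via A→d: +{d}
  B via B→b b: +{b}
  C via C→d c: +{d}
  S via S→B c: +{b}
  S via S→d b: +{d}
  FIRST[S]={b,d}  FIRST[A]={d}  FIRST[B]={b}  FIRST[C]={d}
iter 2:
  A via A→S: +{b}
  FIRST[S]={b,d}  FIRST[A]={b,d}  FIRST[B]={b}  FIRST[C]={d}
iter 3: (stable)
  FIRST[S]={b,d}  FIRST[A]={b,d}  FIRST[B]={b}  FIRST[C]={d}

FIRST(S) = ["b", "d"]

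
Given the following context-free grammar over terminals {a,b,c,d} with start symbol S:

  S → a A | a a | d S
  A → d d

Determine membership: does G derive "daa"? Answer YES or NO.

Convert to CNF:
  S -> T0 S | T1 A | T1 T1
  A -> T0 T0
  T0 -> d
  T1 -> a

Fill CYK table bottom-up:
  [0..0]={T0}  "d"  orig:{}
  [1..1]={T1}  "a"  orig:{}
  [2..2]={T1}  "a"  orig:{}
  [0..1]=∅  "da"
  [1..2]={S}  "aa"
  [0..2]={S}  "daa"

S ∈ T[0,2] ⇒ YES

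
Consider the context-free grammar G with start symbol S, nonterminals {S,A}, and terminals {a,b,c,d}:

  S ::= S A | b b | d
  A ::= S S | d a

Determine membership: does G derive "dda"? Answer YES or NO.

CNF form of G:
  S -> S A | T2 T2 | d
  A -> S S | T0 T1
  T0 -> d
  T1 -> a
  T2 -> b

Fill CYK table bottom-up:
  [0..0]={S,T0}  "d"  orig:{S}
  [1..1]={S,T0}  "d"  orig:{S}
  [2..2]={T1}  "a"  orig:{}
  [0..1]={A}  "dd"
  [1..2]={A}  "da"
  [0..2]={S}  "dda"

S ∈ T[0,2] ⇒ YES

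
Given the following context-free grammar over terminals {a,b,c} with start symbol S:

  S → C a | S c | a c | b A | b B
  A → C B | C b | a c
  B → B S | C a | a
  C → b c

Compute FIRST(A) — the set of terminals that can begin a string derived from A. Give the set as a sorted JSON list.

FIRST iteration:
iter 1:
  A via A→a c: +{a}
  B via B→a: +{a}
  C via C→b c: +{b}
  S via S→C a: +{b}
  S via S→a c: +{a}
  FIRST(S)={a,b}  FIRST(A)={a}  FIRST(B)={a}  FIRST(C)={b}
iter 2:
  A via A→C B: +{b}
  B via B→C a: +{b}
  FIRST(S)={a,b}  FIRST(A)={a,b}  FIRST(B)={a,b}  FIRST(C)={b}
iter 3: — fixpoint
  FIRST(S)={a,b}  FIRST(A)={a,b}  FIRST(B)={a,b}  FIRST(C)={b}

FIRST(A) = ["a", "b"]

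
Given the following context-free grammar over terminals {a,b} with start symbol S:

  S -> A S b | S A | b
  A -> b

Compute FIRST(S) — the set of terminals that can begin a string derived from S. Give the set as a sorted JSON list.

Compute FIRST by fixpoint:
pass 1:
  A via A→b: +{b}
  S via S→A S b: +{b}
  S: {b}  A: {b}
pass 2: (no change)
  S: {b}  A: {b}

FIRST(S) = ["b"]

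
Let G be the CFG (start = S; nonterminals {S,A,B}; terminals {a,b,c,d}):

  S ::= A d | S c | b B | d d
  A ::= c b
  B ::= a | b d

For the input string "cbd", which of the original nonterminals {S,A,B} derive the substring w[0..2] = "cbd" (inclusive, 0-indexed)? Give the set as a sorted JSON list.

Convert to CNF:
  S -> A T2 | S T0 | T1 B | T2 T2
  A -> T0 T1
  B -> T1 T2 | a
  T0 -> c
  T1 -> b
  T2 -> d

CYK fill — only the sub-triangle for w[0..2]:
  [0..0]={T0}  "c"  orig:{}
  [1..1]={T1}  "b"  orig:{}
  [2..2]={T2}  "d"  orig:{}
  [0..1]={A}  "cb"
  [1..2]={B}  "bd"
  [0..2]={S}  "cbd"

Original NTs in T[0,2] deriving "cbd": ["S"]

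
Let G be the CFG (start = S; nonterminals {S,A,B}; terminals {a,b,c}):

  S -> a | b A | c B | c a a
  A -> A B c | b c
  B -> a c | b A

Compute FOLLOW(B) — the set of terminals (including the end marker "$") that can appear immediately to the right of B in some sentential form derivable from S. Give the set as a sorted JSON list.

Compute FIRST by fixpoint:
pass 1:
  A via A→b c: +{b}
  B via B→a c: +{a}
  B via B→b A: +{b}
  S via S→a: +{a}
  S via S→b A: +{b}
  S via S→c B: +{c}
  FIRST(S)={a,b,c}  FIRST(A)={b}  FIRST(B)={a,b}
pass 2: (no change)
  FIRST(S)={a,b,c}  FIRST(A)={b}  FIRST(B)={a,b}

FOLLOW iteration:
initialize: $ ∈ FOLLOW(S)
pass 1:
  A→A B c: FOLLOW(A) ⊇ FIRST(B) = {a,b}; new: +{a,b}
  A→A B c: FOLLOW(B) ⊇ FIRST(c) = {c}; new: +{c}
  B→b A: FOLLOW(A) ⊇ FOLLOW(B) ⊇ {c}; new: +{c}
  S→b A: FOLLOW(A) ⊇ FOLLOW(S) ⊇ {$}; new: +{$}
  S→c B: FOLLOW(B) ⊇ FOLLOW(S) ⊇ {$}; new: +{$}
  S: {$}  A: {$,a,b,c}  B: {$,c}
pass 2: — fixpoint
  S: {$}  A: {$,a,b,c}  B: {$,c}

FOLLOW(B) = ["$", "c"]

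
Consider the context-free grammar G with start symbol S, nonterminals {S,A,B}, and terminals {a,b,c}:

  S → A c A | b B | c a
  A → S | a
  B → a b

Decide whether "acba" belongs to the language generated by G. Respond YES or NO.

Convert to CNF:
  S -> A X4 | T0 T2 | T1 B
  A -> A X3 | T0 T2 | T1 B | a
  B -> T2 T1
  T0 -> c
  T1 -> b
  T2 -> a
  X3 -> T0 A
  X4 -> T0 A

CYK table (by increasing span):
  T[0,0] 'a' = {A,T2}  orig:{A}
  T[1,1] 'c' = {T0}  orig:{}
  T[2,2] 'b' = {T1}  orig:{}
  T[3,3] 'a' = {A,T2}  orig:{A}
  T[0,1] 'ac' = ∅
  T[1,2] 'cb' = ∅
  T[2,3] 'ba' = ∅
  T[0,2] 'acb' = ∅
  T[1,3] 'cba' = ∅
  T[0,3] 'acba' = ∅

S ∉ T[0,3] ⇒ NO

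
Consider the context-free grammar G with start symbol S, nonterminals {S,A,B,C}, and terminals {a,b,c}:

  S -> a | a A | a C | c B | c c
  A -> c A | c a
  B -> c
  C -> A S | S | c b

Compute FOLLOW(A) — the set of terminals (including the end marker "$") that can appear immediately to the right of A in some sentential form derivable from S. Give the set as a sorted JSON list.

FIRST iteration:
[1]
  A via A→c A: +{c}
  B via B→c: +{c}
  C via C→A S: +{c}
  S via S→a: +{a}
  S via S→c B: +{c}
  FIRST(S)={a,c}  FIRST(A)={c}  FIRST(B)={c}  FIRST(C)={c}
[2]
  C via C→S: +{a}
  FIRST(S)={a,c}  FIRST(A)={c}  FIRST(B)={c}  FIRST(C)={a,c}
[3] (no change)
  FIRST(S)={a,c}  FIRST(A)={c}  FIRST(B)={c}  FIRST(C)={a,c}

Compute FOLLOW by fixpoint:
initialize: $ ∈ FOLLOW(S)
round 1:
  C→A S: FOLLOW(A) ⊇ FIRST(S) = {a,c}; new: +{a,c}
  S→a A: FOLLOW(A) ⊇ FOLLOW(S) ⊇ {$}; new: +{$}
  S→a C: FOLLOW(C) ⊇ FOLLOW(S) ⊇ {$}; new: +{$}
  S→c B: FOLLOW(B) ⊇ FOLLOW(S) ⊇ {$}; new: +{$}
  S: {$}  A: {$,a,c}  B: {$}  C: {$}
round 2: — fixpoint
  S: {$}  A: {$,a,c}  B: {$}  C: {$}

FOLLOW(A) = ["$", "a", "c"]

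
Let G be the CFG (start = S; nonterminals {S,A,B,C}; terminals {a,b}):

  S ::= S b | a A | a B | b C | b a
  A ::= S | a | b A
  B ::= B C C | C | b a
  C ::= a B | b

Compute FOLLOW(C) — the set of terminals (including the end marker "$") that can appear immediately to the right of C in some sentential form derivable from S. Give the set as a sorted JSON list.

FIRST sets, iterate to fixpoint:
round 1:
  A via A→a: +{a}
  A via A→b A: +{b}
  B via B→b a: +{b}
  C via C→a B: +{a}
  C via C→b: +{b}
  S via S→a A: +{a}
  S via S→b C: +{b}
  FIRST(S)={a,b}  FIRST(A)={a,b}  FIRST(B)={b}  FIRST(C)={a,b}
round 2:
  B via B→C: +{a}
  FIRST(S)={a,b}  FIRST(A)={a,b}  FIRST(B)={a,b}  FIRST(C)={a,b}
round 3: — fixpoint
  FIRST(S)={a,b}  FIRST(A)={a,b}  FIRST(B)={a,b}  FIRST(C)={a,b}

FOLLOW iteration:
seed FOLLOW(S) with $
iter 1:
  B→B C C: FOLLOW(B) ⊇ FIRST(C) = {a,b}; new: +{a,b}
  B→B C C: FOLLOW(C) ⊇ FIRST(C) = {a,b}; new: +{a,b}
  S→S b: FOLLOW(S) ⊇ FIRST(b) = {b}; new: +{b}
  S→a A: FOLLOW(A) ⊇ FOLLOW(S) ⊇ {$,b}; new: +{$,b}
  S→a B: FOLLOW(B) ⊇ FOLLOW(S) ⊇ {$,b}; new: +{$}
  S→b C: FOLLOW(C) ⊇ FOLLOW(S) ⊇ {$,b}; new: +{$}
  S: {$,b}  A: {$,b}  B: {$,a,b}  C: {$,a,b}
iter 2: (stable)
  S: {$,b}  A: {$,b}  B: {$,a,b}  C: {$,a,b}

FOLLOW(C) = ["$", "a", "b"]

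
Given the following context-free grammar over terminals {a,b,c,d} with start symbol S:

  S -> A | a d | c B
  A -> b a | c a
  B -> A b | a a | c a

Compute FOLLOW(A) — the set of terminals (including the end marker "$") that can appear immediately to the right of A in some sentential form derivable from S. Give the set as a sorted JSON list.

Compute FIRST by fixpoint:
iter 1:
  A via A→b a: +{b}
  A via A→c a: +{c}
  B via B→A b: +{b,c}
  B via B→a a: +{a}
  S via S→A: +{b,c}
  S via S→a d: +{a}
  S: {a,b,c}  A: {b,c}  B: {a,b,c}
iter 2: done
  S: {a,b,c}  A: {b,c}  B: {a,b,c}

FOLLOW sets:
FOLLOW(S) := {$}
iter 1:
  B→A b: FOLLOW(A) ⊇ FIRST(b) = {b}; new: +{b}
  S→A: FOLLOW(A) ⊇ FOLLOW(S) ⊇ {$}; new: +{$}
  S→c B: FOLLOW(B) ⊇ FOLLOW(S) ⊇ {$}; new: +{$}
  S: {$}  A: {$,b}  B: {$}
iter 2: (no change)
  S: {$}  A: {$,b}  B: {$}

FOLLOW(A) = ["$", "b"]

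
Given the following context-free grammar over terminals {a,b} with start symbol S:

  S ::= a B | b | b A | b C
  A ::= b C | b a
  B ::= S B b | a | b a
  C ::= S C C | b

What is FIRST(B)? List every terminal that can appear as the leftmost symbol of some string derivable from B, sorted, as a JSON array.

FIRST sets, iterate to fixpoint:
iter 1:
  A via A→b C: +{b}
  B via B→a: +{a}
  B via B→b a: +{b}
  C via C→b: +{b}
  S via S→a B: +{a}
  S via S→b: +{b}
  FIRST(S)={a,b}  FIRST(A)={b}  FIRST(B)={a,b}  FIRST(C)={b}
iter 2:
  C via C→S C C: +{a}
  FIRST(S)={a,b}  FIRST(A)={b}  FIRST(B)={a,b}  FIRST(C)={a,b}
iter 3: done
  FIRST(S)={a,b}  FIRST(A)={b}  FIRST(B)={a,b}  FIRST(C)={a,b}

FIRST(B) = ["a", "b"]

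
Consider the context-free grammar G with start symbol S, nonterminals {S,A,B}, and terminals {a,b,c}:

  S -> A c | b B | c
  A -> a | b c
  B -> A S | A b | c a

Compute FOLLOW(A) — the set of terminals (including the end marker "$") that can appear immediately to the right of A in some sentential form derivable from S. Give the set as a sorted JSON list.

FIRST sets, iterate to fixpoint:
pass 1:
  A via A→a: +{a}
  A via A→b c: +{b}
  B via B→A S: +{a,b}
  B via B→c a: +{c}
  S via S→A c: +{a,b}
  S via S→c: +{c}
  FIRST(S)={a,b,c}  FIRST(A)={a,b}  FIRST(B)={a,b,c}
pass 2: done
  FIRST(S)={a,b,c}  FIRST(A)={a,b}  FIRST(B)={a,b,c}

Compute FOLLOW by fixpoint:
seed FOLLOW(S) with $
pass 1:
  B→A S: FOLLOW(A) ⊇ FIRST(S) = {a,b,c}; new: +{a,b,c}
  S→b B: FOLLOW(B) ⊇ FOLLOW(S) ⊇ {$}; new: +{$}
  S: {$}  A: {a,b,c}  B: {$}
pass 2: (no change)
  S: {$}  A: {a,b,c}  B: {$}

FOLLOW(A) = ["a", "b", "c"]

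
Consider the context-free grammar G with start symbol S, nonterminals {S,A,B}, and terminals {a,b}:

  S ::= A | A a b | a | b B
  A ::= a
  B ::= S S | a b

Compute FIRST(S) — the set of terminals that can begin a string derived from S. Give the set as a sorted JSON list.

FIRST iteration:
iter 1:
  A via A→a: +{a}
  B via B→a b: +{a}
  S via S→A: +{a}
  S via S→b B: +{b}
  S: {a,b}  A: {a}  B: {a}
iter 2:
  B via B→S S: +{b}
  S: {a,b}  A: {a}  B: {a,b}
iter 3: — fixpoint
  S: {a,b}  A: {a}  B: {a,b}

FIRST(S) = ["a", "b"]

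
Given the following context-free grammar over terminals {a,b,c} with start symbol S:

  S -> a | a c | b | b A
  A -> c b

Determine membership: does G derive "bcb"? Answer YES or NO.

Convert to CNF:
  S -> T1 A | T2 T0 | a | b
  A -> T0 T1
  T0 -> c
  T1 -> b
  T2 -> a

CYK fill:
  cell(0,0) b: {S,T1}  orig:{S}
  cell(1,1) c: {T0}  orig:{}
  cell(2,2) b: {S,T1}  orig:{S}
  cell(0,1) bc: ∅
  cell(1,2) cb: {A}
  cell(0,2) bcb: {S}

S ∈ T[0,2] ⇒ YES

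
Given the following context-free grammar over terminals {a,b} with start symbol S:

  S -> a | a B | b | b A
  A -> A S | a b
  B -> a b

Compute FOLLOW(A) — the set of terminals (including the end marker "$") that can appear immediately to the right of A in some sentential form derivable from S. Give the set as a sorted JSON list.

Compute FIRST by fixpoint:
[1]
  A via A→a b: +{a}
  B via B→a b: +{a}
  S via S→a: +{a}
  S via S→b: +{b}
  FIRST(S)={a,b}  FIRST(A)={a}  FIRST(B)={a}
[2] (stable)
  FIRST(S)={a,b}  FIRST(A)={a}  FIRST(B)={a}

FOLLOW iteration:
initialize: $ ∈ FOLLOW(S)
round 1:
  A→A S: FOLLOW(A) ⊇ FIRST(S) = {a,b}; new: +{a,b}
  A→A S: FOLLOW(S) ⊇ FOLLOW(A) ⊇ {a,b}; new: +{a,b}
  S→a B: FOLLOW(B) ⊇ FOLLOW(S) ⊇ {$,a,b}; new: +{$,a,b}
  S→b A: FOLLOW(A) ⊇ FOLLOW(S) ⊇ {$,a,b}; new: +{$}
  FOLLOW[S]={$,a,b}  FOLLOW[A]={$,a,b}  FOLLOW[B]={$,a,b}
round 2: (no change)
  FOLLOW[S]={$,a,b}  FOLLOW[A]={$,a,b}  FOLLOW[B]={$,a,b}

FOLLOW(A) = ["$", "a", "b"]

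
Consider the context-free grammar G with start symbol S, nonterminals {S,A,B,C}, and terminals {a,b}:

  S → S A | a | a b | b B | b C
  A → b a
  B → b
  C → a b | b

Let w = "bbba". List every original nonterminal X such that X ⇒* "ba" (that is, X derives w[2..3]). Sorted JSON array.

Convert to CNF:
  S -> S A | T0 B | T0 C | T1 T0 | a
  A -> T0 T1
  B -> b
  C -> T1 T0 | b
  T0 -> b
  T1 -> a

CYK fill (cells [i..j] with 2 ≤ i ≤ j ≤ 3 only):
  [2..2]={B,C,T0}  "b"  orig:{B,C}
  [3..3]={S,T1}  "a"  orig:{S}
  [2..3]={A}  "ba"

Original NTs in T[2,3] deriving "ba": ["A"]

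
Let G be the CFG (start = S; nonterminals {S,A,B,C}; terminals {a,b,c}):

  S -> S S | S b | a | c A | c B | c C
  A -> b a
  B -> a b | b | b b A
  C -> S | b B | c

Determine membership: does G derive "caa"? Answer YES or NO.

CNF form of G:
  S -> S S | S T0 | T2 A | T2 B | T2 C | a
  A -> T0 T1
  B -> T0 X3 | T1 T0 | b
  C -> S S | S T0 | T0 B | T2 A | T2 B | T2 C | a | c
  T0 -> b
  T1 -> a
  T2 -> c
  X3 -> T0 A

Fill CYK table bottom-up:
  [0..0]={C,T2}  "c"  orig:{C}
  [1..1]={C,S,T1}  "a"  orig:{C,S}
  [2..2]={C,S,T1}  "a"  orig:{C,S}
  [0..1]={C,S}  "ca"
  [1..2]={C,S}  "aa"
  [0..2]={C,S}  "caa"

S ∈ T[0,2] ⇒ YES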